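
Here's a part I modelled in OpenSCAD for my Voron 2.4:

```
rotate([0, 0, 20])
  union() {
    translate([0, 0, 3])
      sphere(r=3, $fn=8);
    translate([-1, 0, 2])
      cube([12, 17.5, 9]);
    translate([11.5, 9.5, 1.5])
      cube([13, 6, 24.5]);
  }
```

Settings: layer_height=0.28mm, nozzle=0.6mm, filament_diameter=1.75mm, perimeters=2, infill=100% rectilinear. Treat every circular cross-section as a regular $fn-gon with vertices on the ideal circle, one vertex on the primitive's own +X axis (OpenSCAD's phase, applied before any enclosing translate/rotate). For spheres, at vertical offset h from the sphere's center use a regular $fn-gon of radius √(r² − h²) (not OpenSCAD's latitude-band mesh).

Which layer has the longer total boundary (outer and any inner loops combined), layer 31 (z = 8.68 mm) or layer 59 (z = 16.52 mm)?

Layer 31 (z = 8.68): the sphere is absent (|z−center|=5.680 > r=3); the cube at (-1, 0) is present — its section is the full 12×17.5 rectangle (perimeter 59.00 mm); the 13×6 cube at (11.5, 9.5) contributes its full rectangle (perimeter 38.00 mm); Combining (union): the 2 present regions are separate (no shared area or edge), so areas and boundary lengths simply add and each stays a separate island — boundary = 97.00 mm; (rotated 20° about Z; rotation is an isometry so areas/perimeters/island counts are preserved). So its perimeter = 97.00 mm. Layer 59 (z = 16.52): the sphere does not reach this height (|z−center|=13.520 > r=3); the cube at (-1, 0) does not reach this height (z outside [2, 11]); the cube at (11.5, 9.5) is present — its section is the full 13×6 rectangle (perimeter 38.00 mm); Merging all regions: only the 13×6 cube at (11.5, 9.5) is present, so the union is just that shape — boundary = 38.00 mm; (whole slice rotated 20° about Z — lengths, areas and connectivity unchanged). So its perimeter = 38.00 mm. Layer 31 is larger (97.00 vs 38.00 mm).

layer 31 (z = 8.68 mm)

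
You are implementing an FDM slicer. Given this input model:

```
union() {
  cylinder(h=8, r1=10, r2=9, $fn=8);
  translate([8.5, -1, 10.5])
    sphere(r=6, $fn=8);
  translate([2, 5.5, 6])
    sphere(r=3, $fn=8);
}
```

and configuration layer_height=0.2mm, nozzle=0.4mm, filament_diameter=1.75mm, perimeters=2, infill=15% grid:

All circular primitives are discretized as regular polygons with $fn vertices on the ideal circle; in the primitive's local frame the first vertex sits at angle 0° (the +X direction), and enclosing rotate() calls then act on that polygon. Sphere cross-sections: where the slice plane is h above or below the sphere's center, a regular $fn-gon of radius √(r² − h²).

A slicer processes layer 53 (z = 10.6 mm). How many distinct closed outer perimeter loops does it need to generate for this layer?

1

At z = 10.6 mm: the cone is not intersected at this z (z outside [0, 8]); the sphere at (8.5, -1): section is a regular 8-gon, circumradius = √(r²−h²) = √(6²−0.1²) = 5.999; the sphere at (2, 5.5) does not reach this height (|z−center|=4.600 > r=3); Combining (union): only the r=6 sphere at (8.5, -1) is present, so the union is just that shape — 1 connected region. The result has 1 disconnected region.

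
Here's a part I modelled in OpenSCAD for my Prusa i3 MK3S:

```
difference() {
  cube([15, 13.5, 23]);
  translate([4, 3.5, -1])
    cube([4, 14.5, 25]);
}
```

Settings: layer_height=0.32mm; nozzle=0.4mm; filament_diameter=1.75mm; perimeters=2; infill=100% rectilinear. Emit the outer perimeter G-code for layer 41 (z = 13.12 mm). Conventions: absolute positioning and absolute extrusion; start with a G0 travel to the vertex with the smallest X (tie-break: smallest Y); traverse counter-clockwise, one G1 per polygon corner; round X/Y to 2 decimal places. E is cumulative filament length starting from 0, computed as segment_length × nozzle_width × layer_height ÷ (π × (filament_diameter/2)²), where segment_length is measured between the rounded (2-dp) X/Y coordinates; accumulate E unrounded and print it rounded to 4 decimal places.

At z = 13.12 mm: the 15×13.5 cube contributes its full rectangle; the cube at (4, 3.5) (footprint 4×14.5) is included at this height; After the difference (first − rest): starting from the 15×13.5 cube, the 4×14.5 cube at (4, 3.5) partially overlaps it — only the 40.00 mm² overlap (of its 58.00 mm²) is removed, clipping the outline — 1 connected region. The outline is a single polygon with 8 vertices. Extrusion per mm of travel: 0.4 × 0.32 / (π × 0.875²) = 0.053216. Accumulating E over each segment gives final E = 4.0976.

G0 X0.00 Y0.00 Z13.12
G1 X15.00 Y0.00 E0.7982
G1 X15.00 Y13.50 E1.5167
G1 X8.00 Y13.50 E1.8892
G1 X8.00 Y3.50 E2.4213
G1 X4.00 Y3.50 E2.6342
G1 X4.00 Y13.50 E3.1664
G1 X0.00 Y13.50 E3.3792
G1 X0.00 Y0.00 E4.0976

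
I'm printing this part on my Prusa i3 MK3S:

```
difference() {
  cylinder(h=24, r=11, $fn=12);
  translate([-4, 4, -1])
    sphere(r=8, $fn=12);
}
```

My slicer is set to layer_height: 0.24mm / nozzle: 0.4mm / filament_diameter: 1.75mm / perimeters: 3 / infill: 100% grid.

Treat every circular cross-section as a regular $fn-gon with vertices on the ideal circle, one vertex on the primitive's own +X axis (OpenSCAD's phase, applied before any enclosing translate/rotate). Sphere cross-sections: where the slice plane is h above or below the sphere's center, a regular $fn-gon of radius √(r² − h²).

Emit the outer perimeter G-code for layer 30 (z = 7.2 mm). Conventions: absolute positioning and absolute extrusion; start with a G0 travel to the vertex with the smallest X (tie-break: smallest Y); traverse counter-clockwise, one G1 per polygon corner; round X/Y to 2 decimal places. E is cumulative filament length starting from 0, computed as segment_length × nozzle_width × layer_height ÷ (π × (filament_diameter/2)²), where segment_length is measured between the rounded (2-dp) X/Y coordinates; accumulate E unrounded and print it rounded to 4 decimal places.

G0 X-11.00 Y0.00 Z7.20
G1 X-9.53 Y-5.50 E0.2272
G1 X-5.50 Y-9.53 E0.4547
G1 X0.00 Y-11.00 E0.6819
G1 X5.50 Y-9.53 E0.9091
G1 X9.53 Y-5.50 E1.1366
G1 X11.00 Y0.00 E1.3638
G1 X9.53 Y5.50 E1.5911
G1 X5.50 Y9.53 E1.8185
G1 X0.00 Y11.00 E2.0457
G1 X-5.50 Y9.53 E2.2730
G1 X-9.53 Y5.50 E2.5004
G1 X-11.00 Y0.00 E2.7277

At z = 7.2 mm: the r=11 cylinder contributes a regular 12-gon of circumradius 11; the sphere at (-4, 4) is not intersected at this z (|z−center|=8.200 > r=8); After the difference (first − rest): none of the subtracted shapes is present at this height, so the r=11 cylinder is unchanged — 1 connected region. The outline is a single polygon with 12 vertices. Extrusion per mm of travel: 0.4 × 0.24 / (π × 0.875²) = 0.039912. Accumulating E over each segment gives final E = 2.7277.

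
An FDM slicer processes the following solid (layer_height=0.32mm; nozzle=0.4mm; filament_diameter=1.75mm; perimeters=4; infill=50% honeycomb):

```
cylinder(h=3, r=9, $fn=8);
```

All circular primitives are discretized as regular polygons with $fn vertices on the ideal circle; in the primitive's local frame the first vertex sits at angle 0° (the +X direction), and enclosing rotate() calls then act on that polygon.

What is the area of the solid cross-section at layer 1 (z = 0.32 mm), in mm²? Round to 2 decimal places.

229.10 mm²

At z = 0.32 mm: the r=9 cylinder contributes a regular 8-gon of circumradius 9 (area = (8/2)·9.000²·sin(360°/8) = 229.10 mm²). Overall, the cross-section is a single solid region. Net area = 229.10 mm².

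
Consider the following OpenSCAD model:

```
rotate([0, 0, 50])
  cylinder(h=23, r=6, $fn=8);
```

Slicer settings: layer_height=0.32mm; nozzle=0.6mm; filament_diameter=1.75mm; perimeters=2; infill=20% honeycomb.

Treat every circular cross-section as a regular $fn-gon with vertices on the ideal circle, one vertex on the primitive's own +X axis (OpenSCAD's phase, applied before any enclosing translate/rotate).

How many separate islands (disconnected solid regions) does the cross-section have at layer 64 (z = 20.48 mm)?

At z = 20.48 mm: the r=6 cylinder gives a regular 8-gon of circumradius 6 (constant along its height); (whole slice rotated 50° about Z — lengths, areas and connectivity unchanged). Overall, the cross-section is a single solid region. Island count = 1.

1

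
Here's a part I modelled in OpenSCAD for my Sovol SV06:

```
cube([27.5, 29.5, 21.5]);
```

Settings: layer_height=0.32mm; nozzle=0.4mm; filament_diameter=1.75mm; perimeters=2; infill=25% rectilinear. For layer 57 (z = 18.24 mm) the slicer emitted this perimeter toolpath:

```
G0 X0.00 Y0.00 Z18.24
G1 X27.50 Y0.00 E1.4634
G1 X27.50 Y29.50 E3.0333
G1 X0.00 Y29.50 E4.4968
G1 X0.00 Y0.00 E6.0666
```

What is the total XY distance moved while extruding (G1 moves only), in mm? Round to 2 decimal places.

114.00 mm

Sum the Euclidean lengths of each G1 segment: total = 114.00 mm.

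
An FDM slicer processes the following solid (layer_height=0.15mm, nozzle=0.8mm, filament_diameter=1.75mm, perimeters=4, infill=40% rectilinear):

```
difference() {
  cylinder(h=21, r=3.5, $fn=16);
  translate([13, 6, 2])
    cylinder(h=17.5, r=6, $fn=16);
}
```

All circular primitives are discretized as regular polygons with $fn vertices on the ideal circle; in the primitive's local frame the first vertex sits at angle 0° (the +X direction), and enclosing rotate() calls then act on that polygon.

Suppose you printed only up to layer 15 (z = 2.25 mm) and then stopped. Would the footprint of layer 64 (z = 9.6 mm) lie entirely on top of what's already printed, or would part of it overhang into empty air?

entirely on top

Compare the two slices. At z = 2.25: the cylinder: section is a regular 16-gon, circumradius r=3.5 (area = (16/2)·3.500²·sin(360°/16) = 37.50 mm²); the r=6 cylinder at (13, 6) gives a regular 16-gon of circumradius 6 (constant along its height) (area = (16/2)·6.000²·sin(360°/16) = 110.21 mm²); After the difference (first − rest): starting from the r=3.5 cylinder (37.50 mm²), the r=6 cylinder at (13, 6) misses the remaining region (no effect) — area = 37.50 mm². At z = 9.6: the r=3.5 cylinder contributes a regular 16-gon of circumradius 3.5 (area = (16/2)·3.500²·sin(360°/16) = 37.50 mm²); the r=6 cylinder at (13, 6) contributes a regular 16-gon of circumradius 6 (area = (16/2)·6.000²·sin(360°/16) = 110.21 mm²); After the difference (first − rest): starting from the r=3.5 cylinder (37.50 mm²), the r=6 cylinder at (13, 6) misses the remaining region (no effect) — area = 37.50 mm². Checking containment: the cross-section at z = 9.6 is a subset of the cross-section at z = 2.25.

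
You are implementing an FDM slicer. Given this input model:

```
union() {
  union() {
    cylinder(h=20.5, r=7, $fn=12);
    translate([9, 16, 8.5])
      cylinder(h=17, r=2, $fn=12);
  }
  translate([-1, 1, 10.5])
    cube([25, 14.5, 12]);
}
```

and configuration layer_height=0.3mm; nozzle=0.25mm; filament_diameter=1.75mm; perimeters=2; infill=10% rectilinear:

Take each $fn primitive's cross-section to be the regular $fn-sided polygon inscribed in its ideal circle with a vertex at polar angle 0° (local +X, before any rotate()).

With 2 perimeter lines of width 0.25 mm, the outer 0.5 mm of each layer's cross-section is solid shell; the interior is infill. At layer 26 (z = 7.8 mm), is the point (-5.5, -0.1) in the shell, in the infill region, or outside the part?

infill

At z = 7.8 mm: the r=7 cylinder gives a regular 12-gon of circumradius 7 (constant along its height); the cylinder at (9, 16) is absent (z outside [8.5, 25.5]); Taking the union: only the r=7 cylinder is present, so the union is just that shape — 1 connected region; the cube at (-1, 1) is not intersected at this z (z outside [10.5, 22.5]); Taking the union: only that combined region is present, so the union is just that shape — 1 connected region. Overall, the cross-section is a single solid region. The nearest boundary edge runs (-7.00, 0.00)→(-6.06, -3.50); distance from the point to it = 1.42 mm. The point is inside the cross-section and 1.42 mm from the nearest boundary — more than the 0.5 mm shell width (2 × 0.25), so it's in the infill interior.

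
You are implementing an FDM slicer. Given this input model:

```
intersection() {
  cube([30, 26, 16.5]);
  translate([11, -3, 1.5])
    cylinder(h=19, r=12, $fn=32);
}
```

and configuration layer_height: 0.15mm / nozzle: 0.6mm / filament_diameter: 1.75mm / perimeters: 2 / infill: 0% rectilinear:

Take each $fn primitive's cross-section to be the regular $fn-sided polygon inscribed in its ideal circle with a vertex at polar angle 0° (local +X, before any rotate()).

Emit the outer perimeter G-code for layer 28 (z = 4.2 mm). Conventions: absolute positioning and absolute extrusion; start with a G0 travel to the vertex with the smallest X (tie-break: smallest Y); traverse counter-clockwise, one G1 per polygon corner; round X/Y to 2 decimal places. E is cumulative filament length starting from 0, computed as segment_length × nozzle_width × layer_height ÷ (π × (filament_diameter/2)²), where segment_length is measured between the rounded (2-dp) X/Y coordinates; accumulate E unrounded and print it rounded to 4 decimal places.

At z = 4.2 mm: the cube is present — its section is the full 30×26 rectangle; the cylinder at (11, -3): section is a regular 32-gon, circumradius r=12; Keeping only the common overlap: the r=12 cylinder at (11, -3) partially overlaps the 30×26 cube; clipping to the common part keeps 153.19 mm² — 1 connected region. The outline is a single polygon with 15 vertices. Extrusion per mm of travel: 0.6 × 0.15 / (π × 0.875²) = 0.037418. Accumulating E over each segment gives final E = 2.0221.

G0 X0.00 Y0.00 Z4.20
G1 X22.57 Y0.00 E0.8445
G1 X22.09 Y1.59 E0.9067
G1 X20.98 Y3.67 E0.9949
G1 X19.49 Y5.49 E1.0829
G1 X17.67 Y6.98 E1.1709
G1 X15.59 Y8.09 E1.2591
G1 X13.34 Y8.77 E1.3471
G1 X11.00 Y9.00 E1.4350
G1 X8.66 Y8.77 E1.5230
G1 X6.41 Y8.09 E1.6110
G1 X4.33 Y6.98 E1.6992
G1 X2.51 Y5.49 E1.7872
G1 X1.02 Y3.67 E1.8752
G1 X0.00 Y1.75 E1.9566
G1 X0.00 Y0.00 E2.0221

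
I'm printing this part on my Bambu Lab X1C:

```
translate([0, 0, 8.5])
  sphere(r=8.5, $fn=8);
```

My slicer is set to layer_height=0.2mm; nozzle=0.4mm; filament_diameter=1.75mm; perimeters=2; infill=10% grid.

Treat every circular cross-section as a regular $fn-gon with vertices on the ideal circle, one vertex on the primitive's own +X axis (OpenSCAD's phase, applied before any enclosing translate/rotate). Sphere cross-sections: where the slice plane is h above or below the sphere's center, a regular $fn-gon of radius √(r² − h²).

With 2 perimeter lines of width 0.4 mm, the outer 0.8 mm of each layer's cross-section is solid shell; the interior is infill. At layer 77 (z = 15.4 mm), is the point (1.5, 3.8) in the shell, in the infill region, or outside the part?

At z = 15.4 mm: the r=8.5 sphere contributes a regular 8-gon of circumradius √(8.5²−6.9²) = 4.964. Overall, the cross-section is a single solid region. The nearest boundary edge runs (3.51, 3.51)→(0.00, 4.96); distance from the point to it = 0.50 mm. The point is inside the cross-section, 0.50 mm from the nearest boundary — within the 0.8 mm shell band (2 × 0.4).

shell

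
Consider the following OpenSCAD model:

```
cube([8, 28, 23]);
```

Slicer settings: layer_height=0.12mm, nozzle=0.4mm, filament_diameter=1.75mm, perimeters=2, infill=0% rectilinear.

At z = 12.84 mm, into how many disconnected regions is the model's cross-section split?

At z = 12.84 mm: the 8×28 cube contributes its full rectangle. The result has 1 disconnected region.

1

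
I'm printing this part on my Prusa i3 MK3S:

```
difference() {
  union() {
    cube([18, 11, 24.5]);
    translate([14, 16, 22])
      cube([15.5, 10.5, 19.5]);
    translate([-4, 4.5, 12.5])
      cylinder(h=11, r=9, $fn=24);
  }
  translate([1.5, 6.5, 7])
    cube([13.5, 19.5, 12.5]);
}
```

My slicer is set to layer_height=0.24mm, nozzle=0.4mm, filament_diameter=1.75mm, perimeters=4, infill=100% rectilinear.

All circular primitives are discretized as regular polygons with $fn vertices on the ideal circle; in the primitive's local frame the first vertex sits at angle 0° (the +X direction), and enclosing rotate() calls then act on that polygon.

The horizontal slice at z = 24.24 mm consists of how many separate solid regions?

At z = 24.24 mm: the cube is present — its section is the full 18×11 rectangle; the 15.5×10.5 cube at (14, 16) contributes its full rectangle; the cylinder at (-4, 4.5) is not intersected at this z (z outside [12.5, 23.5]); Combining (union): the 2 present regions are separate (no shared area or edge), so areas and boundary lengths simply add and each stays a separate island — 2 connected regions; the cube at (1.5, 6.5) is not intersected at this z (z outside [7, 19.5]); After the difference (first − rest): none of the subtracted shapes is present at this height, so that combined region is unchanged — 2 connected regions. The result has 2 disconnected regions.

2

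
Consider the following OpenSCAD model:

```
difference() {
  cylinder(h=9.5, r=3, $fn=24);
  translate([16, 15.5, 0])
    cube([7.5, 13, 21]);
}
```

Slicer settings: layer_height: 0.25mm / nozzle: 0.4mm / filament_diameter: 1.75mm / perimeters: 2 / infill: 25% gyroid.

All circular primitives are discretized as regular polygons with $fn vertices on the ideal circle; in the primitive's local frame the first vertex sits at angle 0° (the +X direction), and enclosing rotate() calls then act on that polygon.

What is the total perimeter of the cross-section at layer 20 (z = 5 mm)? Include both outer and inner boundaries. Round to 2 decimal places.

18.80 mm

At z = 5 mm: the cylinder: section is a regular 24-gon, circumradius r=3 (perimeter = 2·24·3.000·sin(180°/24) = 18.80 mm); the cube at (16, 15.5) is present — its section is the full 7.5×13 rectangle (perimeter 41.00 mm); After the difference (first − rest): starting from the r=3 cylinder, the 7.5×13 cube at (16, 15.5) misses the remaining region (no effect) — boundary = 18.80 mm. Overall, the cross-section is a single solid region. Total boundary length (outer) = 18.80 mm.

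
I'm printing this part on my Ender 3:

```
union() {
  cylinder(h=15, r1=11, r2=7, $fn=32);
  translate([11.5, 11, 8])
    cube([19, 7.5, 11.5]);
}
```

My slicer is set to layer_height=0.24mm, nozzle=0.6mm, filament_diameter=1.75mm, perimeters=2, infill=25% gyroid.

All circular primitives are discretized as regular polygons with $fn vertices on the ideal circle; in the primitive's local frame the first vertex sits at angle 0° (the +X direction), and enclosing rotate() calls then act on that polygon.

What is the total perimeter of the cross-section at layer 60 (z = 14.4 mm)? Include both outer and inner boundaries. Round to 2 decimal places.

At z = 14.4 mm: the cone contributes a regular 32-gon of circumradius 7.160 (interpolated between r1=11 and r2=7 at t=0.960) (perimeter = 2·32·7.160·sin(180°/32) = 44.92 mm); the cube at (11.5, 11) (footprint 19×7.5) is included at this height (perimeter 53.00 mm); Taking the union: the 2 present regions are separate (no shared area or edge), so areas and boundary lengths simply add and each stays a separate island — boundary = 97.92 mm. Overall, the cross-section has 2 separate islands. Total boundary length (outer) = 97.92 mm.

97.92 mm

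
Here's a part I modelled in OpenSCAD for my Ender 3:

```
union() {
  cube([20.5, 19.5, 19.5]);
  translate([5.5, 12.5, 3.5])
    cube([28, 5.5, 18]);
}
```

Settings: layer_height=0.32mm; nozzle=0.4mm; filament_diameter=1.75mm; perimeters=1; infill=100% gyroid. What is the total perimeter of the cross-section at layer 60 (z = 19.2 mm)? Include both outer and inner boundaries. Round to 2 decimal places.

106.00 mm

At z = 19.2 mm: the 20.5×19.5 cube contributes its full rectangle (perimeter 80.00 mm); the cube at (5.5, 12.5) (footprint 28×5.5) is included at this height (perimeter 67.00 mm); Merging all regions: the regions partially overlap (shared area 82.50 mm²), so the edge portions inside another operand are dropped and the merged outline is re-measured after clipping — boundary = 106.00 mm. Overall, the cross-section is a single solid region. Total boundary length (outer) = 106.00 mm.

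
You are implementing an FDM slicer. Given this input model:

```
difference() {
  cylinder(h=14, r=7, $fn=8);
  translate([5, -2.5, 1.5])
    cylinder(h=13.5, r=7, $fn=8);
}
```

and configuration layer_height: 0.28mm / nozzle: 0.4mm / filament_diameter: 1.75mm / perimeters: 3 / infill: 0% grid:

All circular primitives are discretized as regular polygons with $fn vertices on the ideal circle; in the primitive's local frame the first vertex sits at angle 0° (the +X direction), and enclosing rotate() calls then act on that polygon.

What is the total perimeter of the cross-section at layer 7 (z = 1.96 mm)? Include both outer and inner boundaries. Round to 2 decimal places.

At z = 1.96 mm: the r=7 cylinder contributes a regular 8-gon of circumradius 7 (perimeter = 2·8·7.000·sin(180°/8) = 42.86 mm); the r=7 cylinder at (5, -2.5) gives a regular 8-gon of circumradius 7 (constant along its height) (perimeter = 2·8·7.000·sin(180°/8) = 42.86 mm); Taking the first minus the rest: starting from the r=7 cylinder, the r=7 cylinder at (5, -2.5) partially overlaps it — only the 66.40 mm² overlap (of its 138.59 mm²) is removed, clipping the outline — boundary = 42.86 mm. Overall, the cross-section is a single solid region. Total boundary length (outer) = 42.86 mm.

42.86 mm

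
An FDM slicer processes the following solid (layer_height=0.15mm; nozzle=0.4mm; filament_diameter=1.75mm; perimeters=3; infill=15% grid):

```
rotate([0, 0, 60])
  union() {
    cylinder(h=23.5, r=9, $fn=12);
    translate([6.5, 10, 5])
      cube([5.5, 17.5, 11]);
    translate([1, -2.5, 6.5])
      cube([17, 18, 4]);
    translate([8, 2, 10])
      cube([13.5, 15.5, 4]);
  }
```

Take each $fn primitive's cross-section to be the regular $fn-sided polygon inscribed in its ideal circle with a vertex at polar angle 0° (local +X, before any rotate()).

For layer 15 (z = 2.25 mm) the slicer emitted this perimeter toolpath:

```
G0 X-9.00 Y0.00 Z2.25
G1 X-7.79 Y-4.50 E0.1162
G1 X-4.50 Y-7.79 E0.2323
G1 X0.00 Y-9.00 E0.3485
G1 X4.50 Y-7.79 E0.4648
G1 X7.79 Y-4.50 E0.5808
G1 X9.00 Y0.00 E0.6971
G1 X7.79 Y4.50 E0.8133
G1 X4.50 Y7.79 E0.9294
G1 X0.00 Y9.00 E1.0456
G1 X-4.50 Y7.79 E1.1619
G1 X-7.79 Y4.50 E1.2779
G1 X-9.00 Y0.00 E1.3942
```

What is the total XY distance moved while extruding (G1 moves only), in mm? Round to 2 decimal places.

55.89 mm

Sum the Euclidean lengths of each G1 segment: total = 55.89 mm.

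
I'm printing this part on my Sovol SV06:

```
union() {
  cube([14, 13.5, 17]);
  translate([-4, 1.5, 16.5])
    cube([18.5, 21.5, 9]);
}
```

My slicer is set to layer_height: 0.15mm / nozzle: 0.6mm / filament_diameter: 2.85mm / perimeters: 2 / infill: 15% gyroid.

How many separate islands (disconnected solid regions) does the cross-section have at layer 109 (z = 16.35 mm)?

At z = 16.35 mm: the 14×13.5 cube contributes its full rectangle; the cube at (-4, 1.5) is not intersected at this z (z outside [16.5, 25.5]); Taking the union: only the 14×13.5 cube is present, so the union is just that shape — 1 connected region. Overall, the cross-section is a single solid region. Island count = 1.

1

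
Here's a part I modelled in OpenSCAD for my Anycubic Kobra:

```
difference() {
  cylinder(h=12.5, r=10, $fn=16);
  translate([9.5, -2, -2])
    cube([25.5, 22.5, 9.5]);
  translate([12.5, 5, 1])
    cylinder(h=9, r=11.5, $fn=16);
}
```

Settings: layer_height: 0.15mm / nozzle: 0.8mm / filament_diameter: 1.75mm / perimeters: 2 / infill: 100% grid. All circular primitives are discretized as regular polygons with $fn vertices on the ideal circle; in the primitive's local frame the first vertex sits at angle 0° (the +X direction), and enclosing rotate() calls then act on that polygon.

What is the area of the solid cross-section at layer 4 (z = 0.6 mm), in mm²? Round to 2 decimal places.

At z = 0.6 mm: the r=10 cylinder contributes a regular 16-gon of circumradius 10 (area = (16/2)·10.000²·sin(360°/16) = 306.15 mm²); the 25.5×22.5 cube at (9.5, -2) contributes its full rectangle (area 573.75 mm²); the cylinder at (12.5, 5) does not reach this height (z outside [1, 10]); Taking the first minus the rest: starting from the r=10 cylinder (306.15 mm²), the 25.5×22.5 cube at (9.5, -2) partially overlaps it — only the 1.23 mm² overlap (of its 573.75 mm²) is removed, clipping the outline — area = 304.92 mm². Overall, the cross-section is a single solid region. Net area = 304.92 mm².

304.92 mm²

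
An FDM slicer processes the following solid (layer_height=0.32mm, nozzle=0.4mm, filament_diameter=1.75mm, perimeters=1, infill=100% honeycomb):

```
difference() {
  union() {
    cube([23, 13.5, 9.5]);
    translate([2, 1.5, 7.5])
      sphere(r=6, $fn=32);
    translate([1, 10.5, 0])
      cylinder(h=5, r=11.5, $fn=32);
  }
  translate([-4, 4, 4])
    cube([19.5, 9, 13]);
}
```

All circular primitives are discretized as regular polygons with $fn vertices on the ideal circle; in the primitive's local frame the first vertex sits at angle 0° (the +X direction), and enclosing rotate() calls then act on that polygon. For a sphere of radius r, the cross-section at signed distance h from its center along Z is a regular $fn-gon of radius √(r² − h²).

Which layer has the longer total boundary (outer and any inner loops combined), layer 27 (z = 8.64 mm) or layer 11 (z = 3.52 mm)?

Layer 27 (z = 8.64): the cube is present — its section is the full 23×13.5 rectangle (perimeter 73.00 mm); the r=6 sphere at (2, 1.5) contributes a regular 32-gon of circumradius √(6²−1.14²) = 5.891 (perimeter = 2·32·5.891·sin(180°/32) = 36.95 mm); the cylinder at (1, 10.5) is absent (z outside [0, 5]); Taking the union: the regions partially overlap (shared area 50.30 mm²), so the edge portions inside another operand are dropped and the merged outline is re-measured after clipping — boundary = 82.46 mm; the cube at (-4, 4) is present — its section is the full 19.5×9 rectangle (perimeter 57.00 mm); Subtracting the remaining from the first: starting from that combined region, the 19.5×9 cube at (-4, 4) partially overlaps it — only the 145.84 mm² overlap (of its 175.50 mm²) is removed, clipping the outline — boundary = 115.18 mm. So its perimeter = 115.18 mm. Layer 11 (z = 3.52): the 23×13.5 cube contributes its full rectangle (perimeter 73.00 mm); the sphere at (2, 1.5): section is a regular 32-gon, circumradius = √(r²−h²) = √(6²−3.98²) = 4.490 (perimeter = 2·32·4.490·sin(180°/32) = 28.17 mm); the r=11.5 cylinder at (1, 10.5) contributes a regular 32-gon of circumradius 11.5 (perimeter = 2·32·11.500·sin(180°/32) = 72.14 mm); Taking the union: the regions partially overlap (shared area 197.89 mm²), so the edge portions inside another operand are dropped and the merged outline is re-measured after clipping — boundary = 99.69 mm; the cube at (-4, 4) is not intersected at this z (z outside [4, 17]); Subtracting the remaining from the first: none of the subtracted shapes is present at this height, so that combined region is unchanged — boundary = 99.69 mm. So its perimeter = 99.69 mm. Layer 27 is larger (115.18 vs 99.69 mm).

layer 27 (z = 8.64 mm)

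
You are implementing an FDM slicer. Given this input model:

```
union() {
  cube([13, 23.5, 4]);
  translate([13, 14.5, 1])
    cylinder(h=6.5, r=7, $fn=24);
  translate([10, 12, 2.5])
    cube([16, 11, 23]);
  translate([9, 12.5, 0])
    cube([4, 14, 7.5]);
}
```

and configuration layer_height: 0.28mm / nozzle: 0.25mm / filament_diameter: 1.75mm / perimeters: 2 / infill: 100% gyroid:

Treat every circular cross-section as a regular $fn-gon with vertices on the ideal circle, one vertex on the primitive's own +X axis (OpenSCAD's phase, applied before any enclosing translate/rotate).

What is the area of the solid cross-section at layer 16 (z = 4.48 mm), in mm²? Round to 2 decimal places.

261.89 mm²

At z = 4.48 mm: the cube is not intersected at this z (z outside [0, 4]); the r=7 cylinder at (13, 14.5) contributes a regular 24-gon of circumradius 7 (area = (24/2)·7.000²·sin(360°/24) = 152.19 mm²); the cube at (10, 12) is present — its section is the full 16×11 rectangle (area 176.00 mm²); the cube at (9, 12.5) is present — its section is the full 4×14 rectangle (area 56.00 mm²); Combining (union): the regions partially overlap — summed areas 384.19 mm² minus the doubly-counted overlap 122.29 mm² gives 261.89 mm² — area = 261.89 mm². Overall, the cross-section is a single solid region. Net area = 261.89 mm².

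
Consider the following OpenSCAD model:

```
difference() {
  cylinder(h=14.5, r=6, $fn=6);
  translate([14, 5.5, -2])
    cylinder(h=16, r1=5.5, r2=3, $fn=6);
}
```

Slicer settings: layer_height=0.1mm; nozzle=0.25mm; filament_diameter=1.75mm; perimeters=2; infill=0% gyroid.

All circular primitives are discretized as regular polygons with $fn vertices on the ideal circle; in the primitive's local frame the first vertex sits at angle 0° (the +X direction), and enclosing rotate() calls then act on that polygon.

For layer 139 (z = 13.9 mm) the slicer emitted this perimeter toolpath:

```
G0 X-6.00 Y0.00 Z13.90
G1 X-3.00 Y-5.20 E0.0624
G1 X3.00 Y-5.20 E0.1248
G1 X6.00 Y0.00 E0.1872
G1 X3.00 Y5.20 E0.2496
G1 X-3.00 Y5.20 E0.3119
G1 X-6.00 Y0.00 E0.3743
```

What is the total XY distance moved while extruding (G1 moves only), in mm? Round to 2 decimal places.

Sum the Euclidean lengths of each G1 segment: total = 36.01 mm.

36.01 mm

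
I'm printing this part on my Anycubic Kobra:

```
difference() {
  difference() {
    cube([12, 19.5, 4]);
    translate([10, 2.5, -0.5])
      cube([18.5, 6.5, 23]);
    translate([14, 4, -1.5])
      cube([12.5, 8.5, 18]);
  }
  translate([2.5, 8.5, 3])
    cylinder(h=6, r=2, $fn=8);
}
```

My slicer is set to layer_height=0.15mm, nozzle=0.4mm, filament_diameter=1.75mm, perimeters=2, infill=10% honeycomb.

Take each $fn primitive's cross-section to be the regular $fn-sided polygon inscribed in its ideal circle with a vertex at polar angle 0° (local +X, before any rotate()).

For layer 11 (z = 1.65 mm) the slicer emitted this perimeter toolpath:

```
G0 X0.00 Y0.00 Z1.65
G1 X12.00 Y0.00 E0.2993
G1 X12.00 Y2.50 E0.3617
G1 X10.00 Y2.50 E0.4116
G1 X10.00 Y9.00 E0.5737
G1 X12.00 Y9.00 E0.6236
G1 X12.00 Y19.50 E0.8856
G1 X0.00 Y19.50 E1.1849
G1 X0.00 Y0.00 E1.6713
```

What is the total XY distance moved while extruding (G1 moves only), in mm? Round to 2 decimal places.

Sum the Euclidean lengths of each G1 segment: total = 67.00 mm.

67.00 mm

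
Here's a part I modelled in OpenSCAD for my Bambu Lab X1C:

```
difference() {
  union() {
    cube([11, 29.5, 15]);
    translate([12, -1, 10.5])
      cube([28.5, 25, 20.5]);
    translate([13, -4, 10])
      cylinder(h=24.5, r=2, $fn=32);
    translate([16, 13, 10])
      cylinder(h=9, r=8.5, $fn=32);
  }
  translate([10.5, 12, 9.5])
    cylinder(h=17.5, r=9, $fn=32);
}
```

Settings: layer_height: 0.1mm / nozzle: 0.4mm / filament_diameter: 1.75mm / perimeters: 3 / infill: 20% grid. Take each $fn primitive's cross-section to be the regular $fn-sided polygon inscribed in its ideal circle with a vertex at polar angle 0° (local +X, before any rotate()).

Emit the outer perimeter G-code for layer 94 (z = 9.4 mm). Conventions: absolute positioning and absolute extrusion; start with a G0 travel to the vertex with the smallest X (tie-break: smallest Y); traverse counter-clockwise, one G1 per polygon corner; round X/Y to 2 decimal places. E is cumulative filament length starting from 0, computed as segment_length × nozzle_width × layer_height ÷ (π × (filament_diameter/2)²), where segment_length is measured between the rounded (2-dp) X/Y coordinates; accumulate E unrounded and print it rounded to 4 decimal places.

G0 X0.00 Y0.00 Z9.40
G1 X11.00 Y0.00 E0.1829
G1 X11.00 Y29.50 E0.6735
G1 X0.00 Y29.50 E0.8564
G1 X0.00 Y0.00 E1.3470

At z = 9.4 mm: the cube (footprint 11×29.5) is included at this height; the cube at (12, -1) is not intersected at this z (z outside [10.5, 31]); the cylinder at (13, -4) is not intersected at this z (z outside [10, 34.5]); the cylinder at (16, 13) is absent (z outside [10, 19]); Merging all regions: only the 11×29.5 cube is present, so the union is just that shape — 1 connected region; the cylinder at (10.5, 12) does not reach this height (z outside [9.5, 27]); After the difference (first − rest): none of the subtracted shapes is present at this height, so the result so far is unchanged — 1 connected region. The outline is a single polygon with 4 vertices. Extrusion per mm of travel: 0.4 × 0.1 / (π × 0.875²) = 0.016630. Accumulating E over each segment gives final E = 1.3470.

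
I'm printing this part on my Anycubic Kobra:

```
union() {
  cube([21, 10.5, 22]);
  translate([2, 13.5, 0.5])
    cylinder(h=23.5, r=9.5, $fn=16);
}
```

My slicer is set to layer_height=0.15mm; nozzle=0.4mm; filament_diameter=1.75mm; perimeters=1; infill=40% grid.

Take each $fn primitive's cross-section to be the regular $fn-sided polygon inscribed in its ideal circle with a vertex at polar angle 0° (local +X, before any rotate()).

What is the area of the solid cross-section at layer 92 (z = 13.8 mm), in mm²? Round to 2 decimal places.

At z = 13.8 mm: the cube is present — its section is the full 21×10.5 rectangle (area 220.50 mm²); the cylinder at (2, 13.5): section is a regular 16-gon, circumradius r=9.5 (area = (16/2)·9.500²·sin(360°/16) = 276.30 mm²); Combining (union): the regions partially overlap — summed areas 496.80 mm² minus the doubly-counted overlap 54.07 mm² gives 442.73 mm² — area = 442.73 mm². Overall, the cross-section is a single solid region. Net area = 442.73 mm².

442.73 mm²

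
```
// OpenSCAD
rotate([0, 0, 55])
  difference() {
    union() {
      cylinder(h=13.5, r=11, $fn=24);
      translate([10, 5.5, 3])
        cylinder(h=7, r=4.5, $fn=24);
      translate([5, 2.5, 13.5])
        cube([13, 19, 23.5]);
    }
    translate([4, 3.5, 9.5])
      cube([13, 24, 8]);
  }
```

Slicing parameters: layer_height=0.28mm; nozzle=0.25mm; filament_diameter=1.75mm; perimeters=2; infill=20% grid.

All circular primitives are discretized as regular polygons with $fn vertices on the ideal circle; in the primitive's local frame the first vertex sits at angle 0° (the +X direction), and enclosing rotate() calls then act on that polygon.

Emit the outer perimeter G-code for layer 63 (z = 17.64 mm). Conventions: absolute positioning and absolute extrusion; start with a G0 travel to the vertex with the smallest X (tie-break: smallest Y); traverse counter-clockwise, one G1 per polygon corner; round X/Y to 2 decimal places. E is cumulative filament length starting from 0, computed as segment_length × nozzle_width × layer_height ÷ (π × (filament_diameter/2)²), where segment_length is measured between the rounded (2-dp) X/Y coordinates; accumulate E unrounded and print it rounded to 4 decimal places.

G0 X-14.74 Y16.43 Z17.64
G1 X0.82 Y5.53 E0.5529
G1 X8.28 Y16.18 E0.9313
G1 X-7.29 Y27.08 E1.4844
G1 X-14.74 Y16.43 E1.8627

At z = 17.64 mm: the cylinder does not reach this height (z outside [0, 13.5]); the cylinder at (10, 5.5) does not reach this height (z outside [3, 10]); the cube at (5, 2.5) is present — its section is the full 13×19 rectangle; Combining (union): only the 13×19 cube at (5, 2.5) is present, so the union is just that shape — 1 connected region; the cube at (4, 3.5) is not intersected at this z (z outside [9.5, 17.5]); Subtracting the remaining from the first: none of the subtracted shapes is present at this height, so that combined region is unchanged — 1 connected region; (rotated 55° about Z; rotation is an isometry so areas/perimeters/island counts are preserved). The outline is a single polygon with 4 vertices. Extrusion per mm of travel: 0.25 × 0.28 / (π × 0.875²) = 0.029103. Accumulating E over each segment gives final E = 1.8627.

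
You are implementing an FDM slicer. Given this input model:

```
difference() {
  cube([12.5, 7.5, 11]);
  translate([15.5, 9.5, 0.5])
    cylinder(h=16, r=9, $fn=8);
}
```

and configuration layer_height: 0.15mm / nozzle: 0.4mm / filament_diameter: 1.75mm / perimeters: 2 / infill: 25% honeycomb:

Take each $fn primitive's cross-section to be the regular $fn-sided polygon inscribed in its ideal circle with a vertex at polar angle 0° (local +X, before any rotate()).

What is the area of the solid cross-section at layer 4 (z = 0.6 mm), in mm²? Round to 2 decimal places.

At z = 0.6 mm: the cube (footprint 12.5×7.5) is included at this height (area 93.75 mm²); the r=9 cylinder at (15.5, 9.5) gives a regular 8-gon of circumradius 9 (constant along its height) (area = (8/2)·9.000²·sin(360°/8) = 229.10 mm²); Taking the first minus the rest: starting from the 12.5×7.5 cube (93.75 mm²), the r=9 cylinder at (15.5, 9.5) partially overlaps it — only the 20.97 mm² overlap (of its 229.10 mm²) is removed, clipping the outline — area = 72.78 mm². Overall, the cross-section is a single solid region. Net area = 72.78 mm².

72.78 mm²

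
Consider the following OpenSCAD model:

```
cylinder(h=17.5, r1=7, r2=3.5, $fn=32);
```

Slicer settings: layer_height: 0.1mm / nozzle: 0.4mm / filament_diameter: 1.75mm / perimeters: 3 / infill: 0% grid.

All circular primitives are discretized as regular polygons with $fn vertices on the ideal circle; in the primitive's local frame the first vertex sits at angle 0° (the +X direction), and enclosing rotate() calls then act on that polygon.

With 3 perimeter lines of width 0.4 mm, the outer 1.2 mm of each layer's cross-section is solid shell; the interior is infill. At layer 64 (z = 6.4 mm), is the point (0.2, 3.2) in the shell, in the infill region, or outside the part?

At z = 6.4 mm: the cone contributes a regular 32-gon of circumradius 5.720 (interpolated between r1=7 and r2=3.5 at t=0.366). Overall, the cross-section is a single solid region. The nearest boundary edge runs (1.12, 5.61)→(0.00, 5.72); distance from the point to it = 2.49 mm. The point is inside the cross-section and 2.49 mm from the nearest boundary — more than the 1.2 mm shell width (3 × 0.4), so it's in the infill interior.

infill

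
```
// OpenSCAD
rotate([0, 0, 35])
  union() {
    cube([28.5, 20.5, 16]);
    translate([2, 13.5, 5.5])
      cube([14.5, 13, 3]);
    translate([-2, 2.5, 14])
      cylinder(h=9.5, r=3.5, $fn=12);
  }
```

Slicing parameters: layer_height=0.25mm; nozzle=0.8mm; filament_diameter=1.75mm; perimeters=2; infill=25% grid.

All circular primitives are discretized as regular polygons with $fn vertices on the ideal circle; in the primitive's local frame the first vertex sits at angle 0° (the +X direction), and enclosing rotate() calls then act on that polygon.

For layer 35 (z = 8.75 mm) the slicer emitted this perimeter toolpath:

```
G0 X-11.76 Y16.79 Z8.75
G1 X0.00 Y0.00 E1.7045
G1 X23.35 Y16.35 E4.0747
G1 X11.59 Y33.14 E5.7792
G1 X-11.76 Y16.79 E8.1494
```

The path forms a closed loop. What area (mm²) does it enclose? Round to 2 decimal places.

Apply the shoelace formula to the sequence of (X, Y) vertices; enclosed area = 584.32 mm².

584.32 mm²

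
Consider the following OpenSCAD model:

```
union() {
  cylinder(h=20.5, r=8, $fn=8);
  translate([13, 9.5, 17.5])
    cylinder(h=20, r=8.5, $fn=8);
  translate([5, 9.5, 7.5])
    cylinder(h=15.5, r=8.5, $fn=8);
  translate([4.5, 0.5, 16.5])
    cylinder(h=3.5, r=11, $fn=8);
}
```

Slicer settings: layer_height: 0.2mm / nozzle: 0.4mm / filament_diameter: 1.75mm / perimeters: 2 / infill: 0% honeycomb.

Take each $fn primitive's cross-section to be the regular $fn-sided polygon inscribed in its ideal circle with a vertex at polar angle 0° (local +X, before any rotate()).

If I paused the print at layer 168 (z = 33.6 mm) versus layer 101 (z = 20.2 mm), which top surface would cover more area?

Layer 168 (z = 33.6): the cylinder is not intersected at this z (z outside [0, 20.5]); the cylinder at (13, 9.5): section is a regular 8-gon, circumradius r=8.5 (area = (8/2)·8.500²·sin(360°/8) = 204.35 mm²); the cylinder at (5, 9.5) is absent (z outside [7.5, 23]); the cylinder at (4.5, 0.5) is not intersected at this z (z outside [16.5, 20]); Merging all regions: only the r=8.5 cylinder at (13, 9.5) is present, so the union is just that shape — area = 204.35 mm². So its area = 204.35 mm². Layer 101 (z = 20.2): the r=8 cylinder gives a regular 8-gon of circumradius 8 (constant along its height) (area = (8/2)·8.000²·sin(360°/8) = 181.02 mm²); the cylinder at (13, 9.5): section is a regular 8-gon, circumradius r=8.5 (area = (8/2)·8.500²·sin(360°/8) = 204.35 mm²); the r=8.5 cylinder at (5, 9.5) gives a regular 8-gon of circumradius 8.5 (constant along its height) (area = (8/2)·8.500²·sin(360°/8) = 204.35 mm²); the cylinder at (4.5, 0.5) is absent (z outside [16.5, 20]); Combining (union): the regions partially overlap — summed areas 589.73 mm² minus the doubly-counted overlap 120.23 mm² gives 469.50 mm² — area = 469.50 mm². So its area = 469.50 mm². Layer 101 is larger (469.50 vs 204.35 mm²).

layer 101 (z = 20.2 mm)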